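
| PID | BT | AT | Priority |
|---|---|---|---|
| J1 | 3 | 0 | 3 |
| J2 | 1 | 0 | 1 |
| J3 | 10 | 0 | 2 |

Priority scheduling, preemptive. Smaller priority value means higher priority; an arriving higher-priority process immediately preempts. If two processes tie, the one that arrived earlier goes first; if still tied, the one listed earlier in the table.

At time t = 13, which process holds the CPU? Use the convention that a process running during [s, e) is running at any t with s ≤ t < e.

Gantt: | J2 0-1 | J3 1-11 | J1 11-14 |
Completion: J1=14  J2=1  J3=11
Turnaround (C−A): J1=14  J2=1  J3=11

J1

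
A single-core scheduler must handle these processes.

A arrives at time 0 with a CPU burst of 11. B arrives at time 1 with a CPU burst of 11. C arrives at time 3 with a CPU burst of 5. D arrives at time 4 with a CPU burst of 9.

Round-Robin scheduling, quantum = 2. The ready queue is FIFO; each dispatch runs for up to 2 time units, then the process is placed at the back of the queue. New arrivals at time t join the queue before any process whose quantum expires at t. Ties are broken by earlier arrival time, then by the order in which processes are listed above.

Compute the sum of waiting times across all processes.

84

Gantt: | A 0-2 | B 2-4 | A 4-6 | C 6-8 | D 8-10 | B 10-12 | A 12-14 | C 14-16 | D 16-18 | B 18-20 | A 20-22 | C 22-23 | D 23-25 | B 25-27 | A 27-29 | D 29-31 | B 31-33 | A 33-34 | D 34-35 | B 35-36 |
Completion: A=34  B=36  C=23  D=35
Waiting = turnaround − burst: A=23, B=24, C=15, D=22
Total waiting = 23 + 24 + 15 + 22 = 84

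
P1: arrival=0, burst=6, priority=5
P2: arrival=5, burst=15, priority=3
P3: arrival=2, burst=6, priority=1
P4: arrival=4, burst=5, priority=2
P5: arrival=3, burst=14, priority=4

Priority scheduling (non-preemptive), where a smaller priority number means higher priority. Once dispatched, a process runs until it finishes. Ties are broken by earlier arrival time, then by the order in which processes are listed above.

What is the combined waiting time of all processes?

Schedule: | P1 0-6 | P3 6-12 | P4 12-17 | P2 17-32 | P5 32-46 |
Completion: P1=6  P2=32  P3=12  P4=17  P5=46
Turnaround (C−A): P1=6  P2=27  P3=10  P4=13  P5=43
Waiting = turnaround − burst: P1=0, P2=12, P3=4, P4=8, P5=29
Total waiting = 0 + 12 + 4 + 8 + 29 = 53

53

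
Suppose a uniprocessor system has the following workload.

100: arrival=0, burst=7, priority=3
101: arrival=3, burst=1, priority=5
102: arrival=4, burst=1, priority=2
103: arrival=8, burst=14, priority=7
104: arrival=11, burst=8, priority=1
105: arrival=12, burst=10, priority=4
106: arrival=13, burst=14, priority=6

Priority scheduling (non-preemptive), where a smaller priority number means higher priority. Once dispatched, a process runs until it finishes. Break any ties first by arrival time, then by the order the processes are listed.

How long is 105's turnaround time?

Gantt: | 100 0-7 | 102 7-8 | 101 8-9 | 103 9-23 | 104 23-31 | 105 31-41 | 106 41-55 |
Completion: 100=7  101=9  102=8  103=23  104=31  105=41  106=55
Turnaround(105) = completion − arrival = 41 − 12 = 29

29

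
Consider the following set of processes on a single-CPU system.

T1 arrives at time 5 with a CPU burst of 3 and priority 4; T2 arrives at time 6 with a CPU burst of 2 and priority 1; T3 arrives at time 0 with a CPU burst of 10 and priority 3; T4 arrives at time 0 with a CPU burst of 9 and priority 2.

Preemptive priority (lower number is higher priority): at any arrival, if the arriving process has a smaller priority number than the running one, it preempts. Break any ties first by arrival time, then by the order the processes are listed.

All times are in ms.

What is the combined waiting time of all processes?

Gantt: | T4 0-6 | T2 6-8 | T4 8-11 | T3 11-21 | T1 21-24 |
Completion: T1=24  T2=8  T3=21  T4=11
Waiting = turnaround − burst: T1=16, T2=0, T3=11, T4=2
Total waiting = 16 + 0 + 11 + 2 = 29

29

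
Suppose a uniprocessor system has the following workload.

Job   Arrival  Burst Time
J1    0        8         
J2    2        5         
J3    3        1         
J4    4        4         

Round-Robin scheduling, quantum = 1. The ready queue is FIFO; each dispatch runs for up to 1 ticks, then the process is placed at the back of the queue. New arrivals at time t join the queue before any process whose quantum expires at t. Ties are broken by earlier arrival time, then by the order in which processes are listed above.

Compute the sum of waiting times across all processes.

27

Schedule: | J1 0-2 | J2 2-3 | J1 3-4 | J3 4-5 | J2 5-6 | J4 6-7 | J1 7-8 | J2 8-9 | J4 9-10 | J1 10-11 | J2 11-12 | J4 12-13 | J1 13-14 | J2 14-15 | J4 15-16 | J1 16-18 |
Completion: J1=18  J2=15  J3=5  J4=16
Waiting = turnaround − burst: J1=10, J2=8, J3=1, J4=8
Total waiting = 10 + 8 + 1 + 8 = 27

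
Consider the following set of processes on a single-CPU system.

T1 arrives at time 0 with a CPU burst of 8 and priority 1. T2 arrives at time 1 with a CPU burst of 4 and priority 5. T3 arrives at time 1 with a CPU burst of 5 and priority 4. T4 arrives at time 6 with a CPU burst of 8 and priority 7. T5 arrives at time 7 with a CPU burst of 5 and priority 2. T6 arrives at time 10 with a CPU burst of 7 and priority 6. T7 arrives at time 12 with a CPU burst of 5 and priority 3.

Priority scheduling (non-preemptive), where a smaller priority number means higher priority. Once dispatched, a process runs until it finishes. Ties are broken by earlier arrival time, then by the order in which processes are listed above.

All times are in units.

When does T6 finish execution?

Timeline: | T1 0-8 | T5 8-13 | T7 13-18 | T3 18-23 | T2 23-27 | T6 27-34 | T4 34-42 |
Completion: T1=8  T2=27  T3=23  T4=42  T5=13  T6=34  T7=18
Turnaround (C−A): T1=8  T2=26  T3=22  T4=36  T5=6  T6=24  T7=6

34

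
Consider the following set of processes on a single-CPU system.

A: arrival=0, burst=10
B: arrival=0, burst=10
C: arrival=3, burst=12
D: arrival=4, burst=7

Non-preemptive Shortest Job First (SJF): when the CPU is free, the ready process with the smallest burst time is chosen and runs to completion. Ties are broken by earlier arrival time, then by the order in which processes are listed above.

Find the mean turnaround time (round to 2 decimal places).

21.50

Gantt: | A 0-10 | D 10-17 | B 17-27 | C 27-39 |
Completion: A=10  B=27  C=39  D=17
Turnaround times: A=10, B=27, C=36, D=13
Average turnaround = (10+27+36+13) / 4 = 86/4 = 21.50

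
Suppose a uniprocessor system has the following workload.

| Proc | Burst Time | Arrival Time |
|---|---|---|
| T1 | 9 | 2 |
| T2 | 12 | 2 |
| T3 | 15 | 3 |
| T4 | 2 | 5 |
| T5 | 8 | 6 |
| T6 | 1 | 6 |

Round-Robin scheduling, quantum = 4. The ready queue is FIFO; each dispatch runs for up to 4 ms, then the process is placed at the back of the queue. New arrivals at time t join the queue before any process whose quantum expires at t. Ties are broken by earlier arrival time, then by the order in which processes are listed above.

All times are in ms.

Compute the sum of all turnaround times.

Schedule: | idle 0-2 | T1 2-6 | T2 6-10 | T3 10-14 | T4 14-16 | T5 16-20 | T6 20-21 | T1 21-25 | T2 25-29 | T3 29-33 | T5 33-37 | T1 37-38 | T2 38-42 | T3 42-49 |
Completion: T1=38  T2=42  T3=49  T4=16  T5=37  T6=21
Turnaround (C−A): T1=36  T2=40  T3=46  T4=11  T5=31  T6=15
Turnaround = completion − arrival: T1=36, T2=40, T3=46, T4=11, T5=31, T6=15
Total turnaround = 36 + 40 + 46 + 11 + 31 + 15 = 179

179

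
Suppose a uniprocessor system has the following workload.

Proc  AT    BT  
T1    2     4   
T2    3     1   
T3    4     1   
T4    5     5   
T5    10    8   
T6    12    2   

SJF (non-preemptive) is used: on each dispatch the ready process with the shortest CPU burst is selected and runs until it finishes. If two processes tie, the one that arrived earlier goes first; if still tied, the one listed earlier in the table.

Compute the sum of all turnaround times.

36

Timeline: | idle 0-2 | T1 2-6 | T2 6-7 | T3 7-8 | T4 8-13 | T6 13-15 | T5 15-23 |
Completion: T1=6  T2=7  T3=8  T4=13  T5=23  T6=15
Turnaround = completion − arrival: T1=4, T2=4, T3=4, T4=8, T5=13, T6=3
Total turnaround = 4 + 4 + 4 + 8 + 13 + 3 = 36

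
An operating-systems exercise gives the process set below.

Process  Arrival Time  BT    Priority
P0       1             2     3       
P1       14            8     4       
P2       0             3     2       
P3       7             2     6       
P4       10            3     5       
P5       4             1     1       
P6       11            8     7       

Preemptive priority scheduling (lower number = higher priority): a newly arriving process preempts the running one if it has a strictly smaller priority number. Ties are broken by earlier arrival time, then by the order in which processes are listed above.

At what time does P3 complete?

9

Timeline: | P2 0-3 | P0 3-4 | P5 4-5 | P0 5-6 | idle 6-7 | P3 7-9 | idle 9-10 | P4 10-13 | P6 13-14 | P1 14-22 | P6 22-29 |
Completion: P0=6  P1=22  P2=3  P3=9  P4=13  P5=5  P6=29
Turnaround (C−A): P0=5  P1=8  P2=3  P3=2  P4=3  P5=1  P6=18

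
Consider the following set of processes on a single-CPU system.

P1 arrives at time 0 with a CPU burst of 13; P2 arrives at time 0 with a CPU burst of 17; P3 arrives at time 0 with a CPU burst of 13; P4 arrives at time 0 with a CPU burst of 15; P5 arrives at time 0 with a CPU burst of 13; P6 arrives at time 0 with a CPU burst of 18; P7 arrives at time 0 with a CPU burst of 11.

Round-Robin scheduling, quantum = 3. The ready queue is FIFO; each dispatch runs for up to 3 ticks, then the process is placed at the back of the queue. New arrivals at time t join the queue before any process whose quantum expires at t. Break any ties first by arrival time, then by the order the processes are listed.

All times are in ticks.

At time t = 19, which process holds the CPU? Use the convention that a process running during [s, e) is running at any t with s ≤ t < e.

P7

Gantt: | P1 0-3 | P2 3-6 | P3 6-9 | P4 9-12 | P5 12-15 | P6 15-18 | P7 18-21 | P1 21-24 | P2 24-27 | P3 27-30 | P4 30-33 | P5 33-36 | P6 36-39 | P7 39-42 | P1 42-45 | P2 45-48 | P3 48-51 | P4 51-54 | P5 54-57 | P6 57-60 | P7 60-63 | P1 63-66 | P2 66-69 | P3 69-72 | P4 72-75 | P5 75-78 | P6 78-81 | P7 81-83 | P1 83-84 | P2 84-87 | P3 87-88 | P4 88-91 | P5 91-92 | P6 92-95 | P2 95-97 | P6 97-100 |
Completion: P1=84  P2=97  P3=88  P4=91  P5=92  P6=100  P7=83
Turnaround (C−A): P1=84  P2=97  P3=88  P4=91  P5=92  P6=100  P7=83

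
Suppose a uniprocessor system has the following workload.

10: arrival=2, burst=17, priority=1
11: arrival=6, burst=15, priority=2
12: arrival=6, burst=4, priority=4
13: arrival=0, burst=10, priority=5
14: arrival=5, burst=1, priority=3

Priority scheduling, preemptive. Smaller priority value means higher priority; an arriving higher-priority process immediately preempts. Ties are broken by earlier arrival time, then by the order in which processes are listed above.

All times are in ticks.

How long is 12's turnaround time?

33

Schedule: | 13 0-2 | 10 2-19 | 11 19-34 | 14 34-35 | 12 35-39 | 13 39-47 |
Completion: 10=19  11=34  12=39  13=47  14=35
Turnaround (C−A): 10=17  11=28  12=33  13=47  14=30
Turnaround(12) = completion − arrival = 39 − 6 = 33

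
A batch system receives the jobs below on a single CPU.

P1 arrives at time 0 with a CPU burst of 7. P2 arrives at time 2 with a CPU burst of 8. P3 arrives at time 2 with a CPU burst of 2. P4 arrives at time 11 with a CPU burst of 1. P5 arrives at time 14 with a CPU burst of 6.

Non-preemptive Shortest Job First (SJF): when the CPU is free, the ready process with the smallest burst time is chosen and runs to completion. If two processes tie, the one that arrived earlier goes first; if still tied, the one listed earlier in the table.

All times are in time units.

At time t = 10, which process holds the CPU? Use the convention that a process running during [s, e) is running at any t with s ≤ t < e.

Schedule: | P1 0-7 | P3 7-9 | P2 9-17 | P4 17-18 | P5 18-24 |
Completion: P1=7  P2=17  P3=9  P4=18  P5=24

P2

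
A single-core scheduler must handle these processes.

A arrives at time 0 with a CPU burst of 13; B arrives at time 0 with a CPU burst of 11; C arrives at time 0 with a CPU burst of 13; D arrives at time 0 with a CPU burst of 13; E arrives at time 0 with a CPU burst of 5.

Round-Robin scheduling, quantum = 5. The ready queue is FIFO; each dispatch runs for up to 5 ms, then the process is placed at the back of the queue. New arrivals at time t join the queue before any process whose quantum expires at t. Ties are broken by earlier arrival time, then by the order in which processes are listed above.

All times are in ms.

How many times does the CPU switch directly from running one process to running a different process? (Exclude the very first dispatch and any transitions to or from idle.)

12

Gantt: | A 0-5 | B 5-10 | C 10-15 | D 15-20 | E 20-25 | A 25-30 | B 30-35 | C 35-40 | D 40-45 | A 45-48 | B 48-49 | C 49-52 | D 52-55 |
Completion: A=48  B=49  C=52  D=55  E=25
Turnaround (C−A): A=48  B=49  C=52  D=55  E=25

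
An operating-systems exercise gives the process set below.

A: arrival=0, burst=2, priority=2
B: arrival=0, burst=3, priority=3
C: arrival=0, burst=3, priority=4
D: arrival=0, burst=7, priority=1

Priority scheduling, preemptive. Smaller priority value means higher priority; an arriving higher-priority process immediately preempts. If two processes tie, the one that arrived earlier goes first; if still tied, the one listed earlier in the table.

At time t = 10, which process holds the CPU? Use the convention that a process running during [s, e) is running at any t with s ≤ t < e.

B

Gantt: | D 0-7 | A 7-9 | B 9-12 | C 12-15 |
Completion: A=9  B=12  C=15  D=7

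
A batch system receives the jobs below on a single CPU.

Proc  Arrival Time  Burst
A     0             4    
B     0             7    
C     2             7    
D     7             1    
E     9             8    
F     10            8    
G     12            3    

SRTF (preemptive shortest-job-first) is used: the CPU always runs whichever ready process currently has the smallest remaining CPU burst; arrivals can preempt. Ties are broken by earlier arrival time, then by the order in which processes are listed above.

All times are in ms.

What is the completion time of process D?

8

Timeline: | A 0-4 | B 4-7 | D 7-8 | B 8-12 | G 12-15 | C 15-22 | E 22-30 | F 30-38 |
Completion: A=4  B=12  C=22  D=8  E=30  F=38  G=15
Turnaround (C−A): A=4  B=12  C=20  D=1  E=21  F=28  G=3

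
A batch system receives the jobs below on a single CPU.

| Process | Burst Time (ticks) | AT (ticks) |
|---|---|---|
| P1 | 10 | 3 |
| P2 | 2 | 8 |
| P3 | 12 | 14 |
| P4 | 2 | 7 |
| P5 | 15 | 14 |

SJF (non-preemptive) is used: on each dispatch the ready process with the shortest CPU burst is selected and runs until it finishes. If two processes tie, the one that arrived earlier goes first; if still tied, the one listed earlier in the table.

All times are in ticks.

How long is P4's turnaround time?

Gantt: | idle 0-3 | P1 3-13 | P4 13-15 | P2 15-17 | P3 17-29 | P5 29-44 |
Completion: P1=13  P2=17  P3=29  P4=15  P5=44
Turnaround (C−A): P1=10  P2=9  P3=15  P4=8  P5=30
Turnaround(P4) = completion − arrival = 15 − 7 = 8

8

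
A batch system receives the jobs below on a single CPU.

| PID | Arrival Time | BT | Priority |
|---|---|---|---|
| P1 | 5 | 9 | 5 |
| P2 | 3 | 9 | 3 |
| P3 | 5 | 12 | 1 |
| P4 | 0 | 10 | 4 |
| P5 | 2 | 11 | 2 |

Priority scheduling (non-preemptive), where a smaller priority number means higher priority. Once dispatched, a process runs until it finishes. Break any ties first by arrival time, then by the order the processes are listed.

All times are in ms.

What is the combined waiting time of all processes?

92

Gantt: | P4 0-10 | P3 10-22 | P5 22-33 | P2 33-42 | P1 42-51 |
Completion: P1=51  P2=42  P3=22  P4=10  P5=33
Waiting = turnaround − burst: P1=37, P2=30, P3=5, P4=0, P5=20
Total waiting = 37 + 30 + 5 + 0 + 20 = 92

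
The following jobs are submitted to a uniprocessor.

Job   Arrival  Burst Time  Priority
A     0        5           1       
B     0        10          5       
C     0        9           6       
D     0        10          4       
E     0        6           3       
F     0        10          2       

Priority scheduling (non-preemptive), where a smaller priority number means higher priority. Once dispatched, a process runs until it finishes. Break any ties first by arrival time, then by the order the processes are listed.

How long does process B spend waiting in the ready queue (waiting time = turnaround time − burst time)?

31

Gantt: | A 0-5 | F 5-15 | E 15-21 | D 21-31 | B 31-41 | C 41-50 |
Completion: A=5  B=41  C=50  D=31  E=21  F=15
Waiting(B) = turnaround − burst = 41 − 10 = 31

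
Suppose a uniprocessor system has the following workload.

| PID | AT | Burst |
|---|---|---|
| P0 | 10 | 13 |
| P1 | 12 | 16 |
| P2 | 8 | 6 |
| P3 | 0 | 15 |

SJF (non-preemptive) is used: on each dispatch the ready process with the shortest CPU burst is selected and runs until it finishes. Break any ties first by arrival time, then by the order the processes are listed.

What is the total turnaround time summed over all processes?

90

Timeline: | P3 0-15 | P2 15-21 | P0 21-34 | P1 34-50 |
Completion: P0=34  P1=50  P2=21  P3=15
Turnaround = completion − arrival: P0=24, P1=38, P2=13, P3=15
Total turnaround = 24 + 38 + 13 + 15 = 90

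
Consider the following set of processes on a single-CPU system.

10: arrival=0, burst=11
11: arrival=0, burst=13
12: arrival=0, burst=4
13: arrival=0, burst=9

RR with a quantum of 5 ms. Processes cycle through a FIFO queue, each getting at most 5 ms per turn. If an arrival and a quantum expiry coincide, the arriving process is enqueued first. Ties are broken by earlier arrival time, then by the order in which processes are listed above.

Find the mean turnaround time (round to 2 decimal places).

29.50

Schedule: | 10 0-5 | 11 5-10 | 12 10-14 | 13 14-19 | 10 19-24 | 11 24-29 | 13 29-33 | 10 33-34 | 11 34-37 |
Completion: 10=34  11=37  12=14  13=33
Turnaround (C−A): 10=34  11=37  12=14  13=33
Turnaround times: 10=34, 11=37, 12=14, 13=33
Average turnaround = (34+37+14+33) / 4 = 118/4 = 29.50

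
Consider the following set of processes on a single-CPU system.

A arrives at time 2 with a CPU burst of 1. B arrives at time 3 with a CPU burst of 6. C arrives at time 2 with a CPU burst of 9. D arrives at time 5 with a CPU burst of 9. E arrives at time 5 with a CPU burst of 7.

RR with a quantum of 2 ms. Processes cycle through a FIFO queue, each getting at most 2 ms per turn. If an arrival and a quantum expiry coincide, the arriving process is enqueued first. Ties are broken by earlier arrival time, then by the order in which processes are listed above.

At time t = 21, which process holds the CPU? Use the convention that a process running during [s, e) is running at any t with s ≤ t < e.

B

Schedule: | idle 0-2 | A 2-3 | C 3-5 | B 5-7 | D 7-9 | E 9-11 | C 11-13 | B 13-15 | D 15-17 | E 17-19 | C 19-21 | B 21-23 | D 23-25 | E 25-27 | C 27-29 | D 29-31 | E 31-32 | C 32-33 | D 33-34 |
Completion: A=3  B=23  C=33  D=34  E=32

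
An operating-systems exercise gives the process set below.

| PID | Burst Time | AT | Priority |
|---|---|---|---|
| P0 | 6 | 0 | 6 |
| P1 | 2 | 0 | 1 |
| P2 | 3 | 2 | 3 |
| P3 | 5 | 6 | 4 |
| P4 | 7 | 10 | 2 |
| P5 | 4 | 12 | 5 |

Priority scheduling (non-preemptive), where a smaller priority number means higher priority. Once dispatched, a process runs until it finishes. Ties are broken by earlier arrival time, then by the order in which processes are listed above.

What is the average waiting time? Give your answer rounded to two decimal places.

Timeline: | P1 0-2 | P2 2-5 | P0 5-11 | P4 11-18 | P3 18-23 | P5 23-27 |
Completion: P0=11  P1=2  P2=5  P3=23  P4=18  P5=27
Waiting times: P0=5, P1=0, P2=0, P3=12, P4=1, P5=11
Average waiting = (5+0+0+12+1+11) / 6 = 29/6 = 4.83

4.83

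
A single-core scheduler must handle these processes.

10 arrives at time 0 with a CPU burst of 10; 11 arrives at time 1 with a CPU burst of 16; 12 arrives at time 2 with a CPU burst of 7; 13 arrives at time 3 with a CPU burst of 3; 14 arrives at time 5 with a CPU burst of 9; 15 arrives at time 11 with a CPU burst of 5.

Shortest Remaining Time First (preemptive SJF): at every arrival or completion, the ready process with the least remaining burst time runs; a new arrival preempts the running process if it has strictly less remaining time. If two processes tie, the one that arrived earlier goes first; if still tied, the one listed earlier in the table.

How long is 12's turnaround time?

10

Schedule: | 10 0-2 | 12 2-3 | 13 3-6 | 12 6-12 | 15 12-17 | 10 17-25 | 14 25-34 | 11 34-50 |
Completion: 10=25  11=50  12=12  13=6  14=34  15=17
Turnaround (C−A): 10=25  11=49  12=10  13=3  14=29  15=6
Turnaround(12) = completion − arrival = 12 − 2 = 10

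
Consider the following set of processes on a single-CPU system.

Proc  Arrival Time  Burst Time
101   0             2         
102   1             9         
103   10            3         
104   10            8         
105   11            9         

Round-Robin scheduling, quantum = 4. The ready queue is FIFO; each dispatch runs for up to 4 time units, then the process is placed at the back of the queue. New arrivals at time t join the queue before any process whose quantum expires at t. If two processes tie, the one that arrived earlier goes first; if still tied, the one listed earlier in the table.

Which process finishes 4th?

104

Gantt: | 101 0-2 | 102 2-10 | 103 10-13 | 104 13-17 | 102 17-18 | 105 18-22 | 104 22-26 | 105 26-31 |
Completion: 101=2  102=18  103=13  104=26  105=31
Turnaround (C−A): 101=2  102=17  103=3  104=16  105=20
Finish order: 101 → 103 → 102 → 104 → 105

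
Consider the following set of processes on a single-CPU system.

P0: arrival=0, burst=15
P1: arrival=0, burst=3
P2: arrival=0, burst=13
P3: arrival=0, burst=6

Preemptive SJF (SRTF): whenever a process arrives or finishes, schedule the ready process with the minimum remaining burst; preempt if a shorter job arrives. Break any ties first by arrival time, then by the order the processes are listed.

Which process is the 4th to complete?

P0

Schedule: | P1 0-3 | P3 3-9 | P2 9-22 | P0 22-37 |
Completion: P0=37  P1=3  P2=22  P3=9
Turnaround (C−A): P0=37  P1=3  P2=22  P3=9
Finish order: P1 → P3 → P2 → P0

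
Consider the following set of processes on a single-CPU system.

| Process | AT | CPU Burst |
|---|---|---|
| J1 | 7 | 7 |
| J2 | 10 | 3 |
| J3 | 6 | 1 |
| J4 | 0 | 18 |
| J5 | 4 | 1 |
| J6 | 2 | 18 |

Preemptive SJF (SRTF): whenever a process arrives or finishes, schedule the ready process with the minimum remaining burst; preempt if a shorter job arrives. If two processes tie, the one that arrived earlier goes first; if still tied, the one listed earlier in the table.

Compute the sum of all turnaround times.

91

Timeline: | J4 0-4 | J5 4-5 | J4 5-6 | J3 6-7 | J1 7-10 | J2 10-13 | J1 13-17 | J4 17-30 | J6 30-48 |
Completion: J1=17  J2=13  J3=7  J4=30  J5=5  J6=48
Turnaround = completion − arrival: J1=10, J2=3, J3=1, J4=30, J5=1, J6=46
Total turnaround = 10 + 3 + 1 + 30 + 1 + 46 = 91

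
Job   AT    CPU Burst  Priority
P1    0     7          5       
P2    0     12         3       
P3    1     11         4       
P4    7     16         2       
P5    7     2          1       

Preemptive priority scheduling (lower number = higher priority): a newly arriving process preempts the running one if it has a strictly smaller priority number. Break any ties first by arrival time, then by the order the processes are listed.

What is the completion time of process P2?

Gantt: | P2 0-7 | P5 7-9 | P4 9-25 | P2 25-30 | P3 30-41 | P1 41-48 |
Completion: P1=48  P2=30  P3=41  P4=25  P5=9

30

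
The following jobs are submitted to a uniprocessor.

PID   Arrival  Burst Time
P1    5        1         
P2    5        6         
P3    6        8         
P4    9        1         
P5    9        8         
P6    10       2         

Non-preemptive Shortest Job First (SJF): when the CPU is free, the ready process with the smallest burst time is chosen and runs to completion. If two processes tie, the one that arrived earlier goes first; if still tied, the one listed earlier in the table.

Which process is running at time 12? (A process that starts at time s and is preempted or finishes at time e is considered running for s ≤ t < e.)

P4

Schedule: | idle 0-5 | P1 5-6 | P2 6-12 | P4 12-13 | P6 13-15 | P3 15-23 | P5 23-31 |
Completion: P1=6  P2=12  P3=23  P4=13  P5=31  P6=15
Turnaround (C−A): P1=1  P2=7  P3=17  P4=4  P5=22  P6=5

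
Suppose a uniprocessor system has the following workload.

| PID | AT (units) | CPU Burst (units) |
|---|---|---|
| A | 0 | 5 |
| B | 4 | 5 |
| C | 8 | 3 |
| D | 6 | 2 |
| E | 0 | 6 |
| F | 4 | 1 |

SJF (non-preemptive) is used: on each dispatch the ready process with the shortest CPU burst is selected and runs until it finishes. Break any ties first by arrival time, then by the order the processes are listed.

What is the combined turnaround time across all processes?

Schedule: | A 0-5 | F 5-6 | D 6-8 | C 8-11 | B 11-16 | E 16-22 |
Completion: A=5  B=16  C=11  D=8  E=22  F=6
Turnaround (C−A): A=5  B=12  C=3  D=2  E=22  F=2
Turnaround = completion − arrival: A=5, B=12, C=3, D=2, E=22, F=2
Total turnaround = 5 + 12 + 3 + 2 + 22 + 2 = 46

46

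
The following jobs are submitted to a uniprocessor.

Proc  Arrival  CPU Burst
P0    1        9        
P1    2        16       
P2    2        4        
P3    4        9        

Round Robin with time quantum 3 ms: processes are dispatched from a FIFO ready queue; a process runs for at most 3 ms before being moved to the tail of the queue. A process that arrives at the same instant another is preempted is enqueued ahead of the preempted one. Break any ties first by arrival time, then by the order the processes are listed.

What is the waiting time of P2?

Schedule: | idle 0-1 | P0 1-4 | P1 4-7 | P2 7-10 | P3 10-13 | P0 13-16 | P1 16-19 | P2 19-20 | P3 20-23 | P0 23-26 | P1 26-29 | P3 29-32 | P1 32-39 |
Completion: P0=26  P1=39  P2=20  P3=32
Turnaround (C−A): P0=25  P1=37  P2=18  P3=28
Waiting(P2) = turnaround − burst = 18 − 4 = 14

14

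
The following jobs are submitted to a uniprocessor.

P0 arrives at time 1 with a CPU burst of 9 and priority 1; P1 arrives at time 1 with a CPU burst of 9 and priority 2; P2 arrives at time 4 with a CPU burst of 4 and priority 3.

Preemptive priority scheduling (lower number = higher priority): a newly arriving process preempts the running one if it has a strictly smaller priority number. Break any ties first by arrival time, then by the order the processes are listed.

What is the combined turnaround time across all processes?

46

Schedule: | idle 0-1 | P0 1-10 | P1 10-19 | P2 19-23 |
Completion: P0=10  P1=19  P2=23
Turnaround (C−A): P0=9  P1=18  P2=19
Turnaround = completion − arrival: P0=9, P1=18, P2=19
Total turnaround = 9 + 18 + 19 = 46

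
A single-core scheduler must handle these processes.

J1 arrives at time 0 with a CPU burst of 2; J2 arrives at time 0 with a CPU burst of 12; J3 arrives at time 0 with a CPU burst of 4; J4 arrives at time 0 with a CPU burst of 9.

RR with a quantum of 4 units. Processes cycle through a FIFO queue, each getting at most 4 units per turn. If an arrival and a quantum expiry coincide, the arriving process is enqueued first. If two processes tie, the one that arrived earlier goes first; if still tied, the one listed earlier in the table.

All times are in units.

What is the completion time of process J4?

27

Timeline: | J1 0-2 | J2 2-6 | J3 6-10 | J4 10-14 | J2 14-18 | J4 18-22 | J2 22-26 | J4 26-27 |
Completion: J1=2  J2=26  J3=10  J4=27
Turnaround (C−A): J1=2  J2=26  J3=10  J4=27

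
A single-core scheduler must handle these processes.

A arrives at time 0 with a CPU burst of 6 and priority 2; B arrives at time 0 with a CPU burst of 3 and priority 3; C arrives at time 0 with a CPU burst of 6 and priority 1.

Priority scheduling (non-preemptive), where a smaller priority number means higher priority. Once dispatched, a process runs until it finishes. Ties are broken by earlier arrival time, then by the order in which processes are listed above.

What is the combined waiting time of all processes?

Schedule: | C 0-6 | A 6-12 | B 12-15 |
Completion: A=12  B=15  C=6
Turnaround (C−A): A=12  B=15  C=6
Waiting = turnaround − burst: A=6, B=12, C=0
Total waiting = 6 + 12 + 0 = 18

18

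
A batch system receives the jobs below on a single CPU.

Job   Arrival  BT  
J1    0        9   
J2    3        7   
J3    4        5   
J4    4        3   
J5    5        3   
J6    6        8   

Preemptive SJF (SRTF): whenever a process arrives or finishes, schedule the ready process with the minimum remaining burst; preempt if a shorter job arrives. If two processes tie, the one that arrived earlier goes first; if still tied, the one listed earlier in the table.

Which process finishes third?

J1

Timeline: | J1 0-4 | J4 4-7 | J5 7-10 | J1 10-15 | J3 15-20 | J2 20-27 | J6 27-35 |
Completion: J1=15  J2=27  J3=20  J4=7  J5=10  J6=35
Turnaround (C−A): J1=15  J2=24  J3=16  J4=3  J5=5  J6=29
Finish order: J4 → J5 → J1 → J3 → J2 → J6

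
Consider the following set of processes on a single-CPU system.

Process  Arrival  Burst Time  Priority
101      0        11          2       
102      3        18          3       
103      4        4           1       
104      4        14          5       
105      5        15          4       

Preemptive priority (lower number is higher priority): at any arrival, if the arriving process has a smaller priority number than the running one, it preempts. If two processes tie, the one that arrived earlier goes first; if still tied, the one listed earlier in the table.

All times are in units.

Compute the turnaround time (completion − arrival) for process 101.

15

Gantt: | 101 0-4 | 103 4-8 | 101 8-15 | 102 15-33 | 105 33-48 | 104 48-62 |
Completion: 101=15  102=33  103=8  104=62  105=48
Turnaround(101) = completion − arrival = 15 − 0 = 15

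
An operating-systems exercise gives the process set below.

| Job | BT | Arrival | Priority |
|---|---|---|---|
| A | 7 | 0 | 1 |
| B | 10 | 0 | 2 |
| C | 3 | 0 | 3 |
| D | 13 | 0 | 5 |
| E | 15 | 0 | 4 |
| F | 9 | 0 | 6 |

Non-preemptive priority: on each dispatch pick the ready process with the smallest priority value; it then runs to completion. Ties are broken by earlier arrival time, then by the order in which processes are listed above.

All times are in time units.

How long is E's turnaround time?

35

Timeline: | A 0-7 | B 7-17 | C 17-20 | E 20-35 | D 35-48 | F 48-57 |
Completion: A=7  B=17  C=20  D=48  E=35  F=57
Turnaround(E) = completion − arrival = 35 − 0 = 35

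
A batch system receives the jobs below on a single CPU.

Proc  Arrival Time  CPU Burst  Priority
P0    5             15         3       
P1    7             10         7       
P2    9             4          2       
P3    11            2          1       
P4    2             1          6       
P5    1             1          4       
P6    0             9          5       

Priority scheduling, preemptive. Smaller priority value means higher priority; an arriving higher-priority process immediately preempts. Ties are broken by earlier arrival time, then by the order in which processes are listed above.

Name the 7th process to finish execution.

Schedule: | P6 0-1 | P5 1-2 | P6 2-5 | P0 5-9 | P2 9-11 | P3 11-13 | P2 13-15 | P0 15-26 | P6 26-31 | P4 31-32 | P1 32-42 |
Completion: P0=26  P1=42  P2=15  P3=13  P4=32  P5=2  P6=31
Turnaround (C−A): P0=21  P1=35  P2=6  P3=2  P4=30  P5=1  P6=31
Finish order: P5 → P3 → P2 → P0 → P6 → P4 → P1

P1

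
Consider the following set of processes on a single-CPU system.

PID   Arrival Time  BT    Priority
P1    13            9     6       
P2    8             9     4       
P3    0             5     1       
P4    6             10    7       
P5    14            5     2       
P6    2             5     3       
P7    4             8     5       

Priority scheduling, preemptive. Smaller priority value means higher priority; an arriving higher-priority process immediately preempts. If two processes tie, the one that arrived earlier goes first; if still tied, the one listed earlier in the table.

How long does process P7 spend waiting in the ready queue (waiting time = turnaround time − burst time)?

20

Schedule: | P3 0-5 | P6 5-10 | P2 10-14 | P5 14-19 | P2 19-24 | P7 24-32 | P1 32-41 | P4 41-51 |
Completion: P1=41  P2=24  P3=5  P4=51  P5=19  P6=10  P7=32
Turnaround (C−A): P1=28  P2=16  P3=5  P4=45  P5=5  P6=8  P7=28
Waiting(P7) = turnaround − burst = 28 − 8 = 20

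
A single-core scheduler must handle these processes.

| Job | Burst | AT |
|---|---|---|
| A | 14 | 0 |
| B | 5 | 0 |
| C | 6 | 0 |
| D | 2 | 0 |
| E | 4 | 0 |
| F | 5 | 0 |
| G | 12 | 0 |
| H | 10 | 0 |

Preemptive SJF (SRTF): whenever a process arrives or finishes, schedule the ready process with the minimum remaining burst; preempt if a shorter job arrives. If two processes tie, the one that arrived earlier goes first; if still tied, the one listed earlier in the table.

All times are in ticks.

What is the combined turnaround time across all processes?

Timeline: | D 0-2 | E 2-6 | B 6-11 | F 11-16 | C 16-22 | H 22-32 | G 32-44 | A 44-58 |
Completion: A=58  B=11  C=22  D=2  E=6  F=16  G=44  H=32
Turnaround (C−A): A=58  B=11  C=22  D=2  E=6  F=16  G=44  H=32
Turnaround = completion − arrival: A=58, B=11, C=22, D=2, E=6, F=16, G=44, H=32
Total turnaround = 58 + 11 + 22 + 2 + 6 + 16 + 44 + 32 = 191

191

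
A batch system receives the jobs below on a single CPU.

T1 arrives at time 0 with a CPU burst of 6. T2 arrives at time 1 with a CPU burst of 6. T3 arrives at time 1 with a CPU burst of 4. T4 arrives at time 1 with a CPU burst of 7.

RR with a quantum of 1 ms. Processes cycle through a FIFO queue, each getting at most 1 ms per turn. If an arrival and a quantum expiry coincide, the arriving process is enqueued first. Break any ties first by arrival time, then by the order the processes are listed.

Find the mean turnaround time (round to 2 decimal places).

Schedule: | T1 0-1 | T2 1-2 | T3 2-3 | T4 3-4 | T1 4-5 | T2 5-6 | T3 6-7 | T4 7-8 | T1 8-9 | T2 9-10 | T3 10-11 | T4 11-12 | T1 12-13 | T2 13-14 | T3 14-15 | T4 15-16 | T1 16-17 | T2 17-18 | T4 18-19 | T1 19-20 | T2 20-21 | T4 21-23 |
Completion: T1=20  T2=21  T3=15  T4=23
Turnaround (C−A): T1=20  T2=20  T3=14  T4=22
Turnaround times: T1=20, T2=20, T3=14, T4=22
Average turnaround = (20+20+14+22) / 4 = 76/4 = 19.00

19.00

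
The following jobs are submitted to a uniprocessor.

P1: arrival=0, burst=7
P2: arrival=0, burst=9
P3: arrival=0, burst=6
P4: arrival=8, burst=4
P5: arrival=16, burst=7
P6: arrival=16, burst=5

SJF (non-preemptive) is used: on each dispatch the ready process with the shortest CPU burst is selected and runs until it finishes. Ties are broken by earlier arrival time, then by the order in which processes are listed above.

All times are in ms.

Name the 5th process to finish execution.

Timeline: | P3 0-6 | P1 6-13 | P4 13-17 | P6 17-22 | P5 22-29 | P2 29-38 |
Completion: P1=13  P2=38  P3=6  P4=17  P5=29  P6=22
Turnaround (C−A): P1=13  P2=38  P3=6  P4=9  P5=13  P6=6
Finish order: P3 → P1 → P4 → P6 → P5 → P2

P5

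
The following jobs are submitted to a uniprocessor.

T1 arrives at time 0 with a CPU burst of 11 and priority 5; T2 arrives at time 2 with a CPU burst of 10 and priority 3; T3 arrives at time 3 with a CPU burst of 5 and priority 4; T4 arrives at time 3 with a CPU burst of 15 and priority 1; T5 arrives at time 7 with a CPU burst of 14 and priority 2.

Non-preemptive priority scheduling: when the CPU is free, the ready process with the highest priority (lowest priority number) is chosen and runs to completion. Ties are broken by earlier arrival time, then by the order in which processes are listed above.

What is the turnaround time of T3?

52

Schedule: | T1 0-11 | T4 11-26 | T5 26-40 | T2 40-50 | T3 50-55 |
Completion: T1=11  T2=50  T3=55  T4=26  T5=40
Turnaround (C−A): T1=11  T2=48  T3=52  T4=23  T5=33
Turnaround(T3) = completion − arrival = 55 − 3 = 52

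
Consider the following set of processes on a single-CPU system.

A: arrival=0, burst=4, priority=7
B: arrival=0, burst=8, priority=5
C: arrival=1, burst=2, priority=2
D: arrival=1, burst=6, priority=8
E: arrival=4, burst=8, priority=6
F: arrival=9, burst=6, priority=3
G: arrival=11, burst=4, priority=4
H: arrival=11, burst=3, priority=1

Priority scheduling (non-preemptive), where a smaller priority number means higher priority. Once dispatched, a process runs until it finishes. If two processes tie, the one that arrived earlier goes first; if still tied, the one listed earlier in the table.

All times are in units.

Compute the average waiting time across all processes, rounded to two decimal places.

Schedule: | B 0-8 | C 8-10 | F 10-16 | H 16-19 | G 19-23 | E 23-31 | A 31-35 | D 35-41 |
Completion: A=35  B=8  C=10  D=41  E=31  F=16  G=23  H=19
Turnaround (C−A): A=35  B=8  C=9  D=40  E=27  F=7  G=12  H=8
Waiting times: A=31, B=0, C=7, D=34, E=19, F=1, G=8, H=5
Average waiting = (31+0+7+34+19+1+8+5) / 8 = 105/8 = 13.13

13.13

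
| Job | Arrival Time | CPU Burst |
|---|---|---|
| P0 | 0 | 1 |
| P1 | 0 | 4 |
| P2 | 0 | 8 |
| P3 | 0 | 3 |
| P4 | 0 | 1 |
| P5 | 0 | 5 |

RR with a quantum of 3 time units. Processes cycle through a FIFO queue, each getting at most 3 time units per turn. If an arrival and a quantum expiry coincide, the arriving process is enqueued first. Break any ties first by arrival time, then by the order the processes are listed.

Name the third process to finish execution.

Schedule: | P0 0-1 | P1 1-4 | P2 4-7 | P3 7-10 | P4 10-11 | P5 11-14 | P1 14-15 | P2 15-18 | P5 18-20 | P2 20-22 |
Completion: P0=1  P1=15  P2=22  P3=10  P4=11  P5=20
Turnaround (C−A): P0=1  P1=15  P2=22  P3=10  P4=11  P5=20
Finish order: P0 → P3 → P4 → P1 → P5 → P2

P4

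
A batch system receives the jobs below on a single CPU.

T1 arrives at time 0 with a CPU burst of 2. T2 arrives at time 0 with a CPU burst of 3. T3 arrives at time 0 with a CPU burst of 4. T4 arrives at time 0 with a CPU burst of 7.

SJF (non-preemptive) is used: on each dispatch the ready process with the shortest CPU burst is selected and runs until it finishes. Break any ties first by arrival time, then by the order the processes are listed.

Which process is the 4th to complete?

Gantt: | T1 0-2 | T2 2-5 | T3 5-9 | T4 9-16 |
Completion: T1=2  T2=5  T3=9  T4=16
Finish order: T1 → T2 → T3 → T4

T4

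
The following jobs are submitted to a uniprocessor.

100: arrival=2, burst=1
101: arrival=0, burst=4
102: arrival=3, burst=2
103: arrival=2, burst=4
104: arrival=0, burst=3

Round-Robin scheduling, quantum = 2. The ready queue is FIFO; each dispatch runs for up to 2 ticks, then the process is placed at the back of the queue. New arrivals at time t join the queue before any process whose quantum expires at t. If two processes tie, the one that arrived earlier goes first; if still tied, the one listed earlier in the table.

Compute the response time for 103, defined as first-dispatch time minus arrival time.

3

Schedule: | 101 0-2 | 104 2-4 | 100 4-5 | 103 5-7 | 101 7-9 | 102 9-11 | 104 11-12 | 103 12-14 |
Completion: 100=5  101=9  102=11  103=14  104=12
Turnaround (C−A): 100=3  101=9  102=8  103=12  104=12
Response(103) = first start − arrival = 5 − 2 = 3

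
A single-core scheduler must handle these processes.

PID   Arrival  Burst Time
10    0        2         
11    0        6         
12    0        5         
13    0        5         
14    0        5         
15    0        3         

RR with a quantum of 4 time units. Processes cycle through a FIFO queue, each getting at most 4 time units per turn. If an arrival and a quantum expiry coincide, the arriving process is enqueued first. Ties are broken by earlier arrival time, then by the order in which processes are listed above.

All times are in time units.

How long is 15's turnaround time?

Gantt: | 10 0-2 | 11 2-6 | 12 6-10 | 13 10-14 | 14 14-18 | 15 18-21 | 11 21-23 | 12 23-24 | 13 24-25 | 14 25-26 |
Completion: 10=2  11=23  12=24  13=25  14=26  15=21
Turnaround (C−A): 10=2  11=23  12=24  13=25  14=26  15=21
Turnaround(15) = completion − arrival = 21 − 0 = 21

21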